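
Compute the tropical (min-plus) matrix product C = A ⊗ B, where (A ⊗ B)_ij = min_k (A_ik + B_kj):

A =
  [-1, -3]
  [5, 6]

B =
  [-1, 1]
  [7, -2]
A ⊗ B =
  [-2, -5]
  [4, 4]

Apply the min-plus product entry-by-entry:
  C[0][0] = min over k of (A[0][0] + B[0][0] = -1 + -1 = -2, A[0][1] + B[1][0] = -3 + 7 = 4) = -2 (attained at k = 0)
  C[0][1] = min over k of (A[0][0] + B[0][1] = -1 + 1 = 0, A[0][1] + B[1][1] = -3 + -2 = -5) = -5 (attained at k = 1)
  C[1][0] = min over k of (A[1][0] + B[0][0] = 5 + -1 = 4, A[1][1] + B[1][0] = 6 + 7 = 13) = 4 (attained at k = 0)
  C[1][1] = min over k of (A[1][0] + B[0][1] = 5 + 1 = 6, A[1][1] + B[1][1] = 6 + -2 = 4) = 4 (attained at k = 1)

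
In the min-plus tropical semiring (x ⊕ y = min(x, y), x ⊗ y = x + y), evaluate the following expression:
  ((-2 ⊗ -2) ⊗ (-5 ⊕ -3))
((-2 ⊗ -2) ⊗ (-5 ⊕ -3)) = -9

Expand innermost to outermost. Recall ⊕ takes the minimum of its arguments and ⊗ takes their sum. Working out the expression ((-2 ⊗ -2) ⊗ (-5 ⊕ -3)) gives -9.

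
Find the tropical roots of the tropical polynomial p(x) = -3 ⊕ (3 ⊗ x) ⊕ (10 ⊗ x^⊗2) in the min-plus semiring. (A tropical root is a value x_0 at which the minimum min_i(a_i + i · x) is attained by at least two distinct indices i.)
Roots: {-7, -6}

Each tropical root is a break point of the lower envelope of the lines y = a_i + i · x (there are 3 lines, with slopes 0, 1, ..., 2). Only the lines that attain the minimum somewhere contribute to roots; other lines are dominated. Here the surviving (envelope) indices are i = 2, i = 1, i = 0.
Intersections between consecutive envelope lines give the roots: for adjacent envelope indices i < j the intersection is x = (a_i − a_j) / (j − i). Reading off the sorted break points: {-7, -6}.
Verification: at each break x_0, at least two indices attain the minimum of min_i(a_i + i · x_0).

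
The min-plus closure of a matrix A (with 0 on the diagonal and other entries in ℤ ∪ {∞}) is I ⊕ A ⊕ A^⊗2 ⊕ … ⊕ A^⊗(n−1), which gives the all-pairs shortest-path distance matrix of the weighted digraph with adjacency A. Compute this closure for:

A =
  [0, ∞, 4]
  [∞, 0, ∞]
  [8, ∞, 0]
Closure =
  [0, ∞, 4]
  [∞, 0, ∞]
  [8, ∞, 0]

This is the Floyd-Warshall all-pairs shortest-path computation. For each intermediate vertex k = 0, 1, …, 2, update dist[i][j] ← min(dist[i][j], dist[i][k] + dist[k][j]). The final matrix gives, for each (i, j), the minimum total weight of any directed path from i to j (possibly empty when i = j).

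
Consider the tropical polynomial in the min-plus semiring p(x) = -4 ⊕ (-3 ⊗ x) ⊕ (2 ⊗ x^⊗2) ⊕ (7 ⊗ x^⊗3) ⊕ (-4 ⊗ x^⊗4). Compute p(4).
p(4) = -4

A tropical monomial a ⊗ x^⊗i evaluates to a + i · x. Evaluating each term at x = 4:
  Term 0 contributes -4 + 0 · 4 = -4
  Term 1 contributes -3 + 1 · 4 = 1
  Term 2 contributes 2 + 2 · 4 = 10
  Term 3 contributes 7 + 3 · 4 = 19
  Term 4 contributes -4 + 4 · 4 = 12
p(4) = ⊕ of these = min[-4, 1, 10, 19, 12] = -4.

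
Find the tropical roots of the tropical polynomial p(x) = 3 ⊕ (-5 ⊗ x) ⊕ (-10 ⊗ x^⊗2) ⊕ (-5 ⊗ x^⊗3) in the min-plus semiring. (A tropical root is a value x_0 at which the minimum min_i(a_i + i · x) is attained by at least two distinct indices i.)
Roots: {-5, 5, 8}

Each tropical root is a break point of the lower envelope of the lines y = a_i + i · x (there are 4 lines, with slopes 0, 1, ..., 3). Only the lines that attain the minimum somewhere contribute to roots; other lines are dominated. Here the surviving (envelope) indices are i = 3, i = 2, i = 1, i = 0.
Intersections between consecutive envelope lines give the roots: for adjacent envelope indices i < j the intersection is x = (a_i − a_j) / (j − i). Reading off the sorted break points: {-5, 5, 8}.
Verification: at each break x_0, at least two indices attain the minimum of min_i(a_i + i · x_0).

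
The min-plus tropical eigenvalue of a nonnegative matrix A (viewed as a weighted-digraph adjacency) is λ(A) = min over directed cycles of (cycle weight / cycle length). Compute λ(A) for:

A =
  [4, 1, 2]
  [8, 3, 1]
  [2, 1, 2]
λ(A) = 1

Enumerate directed cycles and compute their means (weight / length). Sample:
  cycle 0 → 0: weight = 4, length = 1, mean = 4/1 ≈ 4.000
  cycle 1 → 1: weight = 3, length = 1, mean = 3/1 ≈ 3.000
  cycle 2 → 2: weight = 2, length = 1, mean = 2/1 ≈ 2.000
  cycle 0 → 1 → 0: weight = 9, length = 2, mean = 9/2 ≈ 4.500
  cycle 0 → 2 → 0: weight = 4, length = 2, mean = 4/2 ≈ 2.000
  cycle 1 → 0 → 1: weight = 9, length = 2, mean = 9/2 ≈ 4.500
Minimum mean = 1.000, attained e.g. along the cycle 1 → 2 → 1 with weight 2 and length 2. So λ(A) = 2/2 = 1.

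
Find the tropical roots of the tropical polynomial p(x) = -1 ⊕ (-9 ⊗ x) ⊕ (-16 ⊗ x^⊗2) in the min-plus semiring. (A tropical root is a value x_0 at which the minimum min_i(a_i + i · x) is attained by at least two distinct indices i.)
Roots: {7, 8}

Each tropical root is a break point of the lower envelope of the lines y = a_i + i · x (there are 3 lines, with slopes 0, 1, ..., 2). Only the lines that attain the minimum somewhere contribute to roots; other lines are dominated. Here the surviving (envelope) indices are i = 2, i = 1, i = 0.
Intersections between consecutive envelope lines give the roots: for adjacent envelope indices i < j the intersection is x = (a_i − a_j) / (j − i). Reading off the sorted break points: {7, 8}.
Verification: at each break x_0, at least two indices attain the minimum of min_i(a_i + i · x_0).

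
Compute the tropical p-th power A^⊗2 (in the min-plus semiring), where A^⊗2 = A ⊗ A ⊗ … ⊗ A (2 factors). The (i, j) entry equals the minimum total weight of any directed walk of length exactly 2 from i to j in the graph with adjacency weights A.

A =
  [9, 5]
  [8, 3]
A^⊗2 =
  [13, 8]
  [11, 6]

Each entry (A^⊗2)_ij equals the minimum over all length-2 walks i = v_0 → v_1 → … → v_2 = j of Σ_t A[v_t][v_{t+1}]. For example, for (i, j) = (0, 1) we minimise over 2 possible intermediate vertex sequences; the minimum is 8, attained along the walk 0 → 1 → 1.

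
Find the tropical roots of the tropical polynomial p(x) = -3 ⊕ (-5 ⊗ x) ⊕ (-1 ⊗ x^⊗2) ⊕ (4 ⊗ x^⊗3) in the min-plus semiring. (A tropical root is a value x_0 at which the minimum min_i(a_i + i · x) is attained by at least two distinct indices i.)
Roots: {-5, -4, 2}

Each tropical root is a break point of the lower envelope of the lines y = a_i + i · x (there are 4 lines, with slopes 0, 1, ..., 3). Only the lines that attain the minimum somewhere contribute to roots; other lines are dominated. Here the surviving (envelope) indices are i = 3, i = 2, i = 1, i = 0.
Intersections between consecutive envelope lines give the roots: for adjacent envelope indices i < j the intersection is x = (a_i − a_j) / (j − i). Reading off the sorted break points: {-5, -4, 2}.
Verification: at each break x_0, at least two indices attain the minimum of min_i(a_i + i · x_0).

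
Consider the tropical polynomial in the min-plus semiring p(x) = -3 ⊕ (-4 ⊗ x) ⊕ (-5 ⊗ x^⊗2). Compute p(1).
p(1) = -3

A tropical monomial a ⊗ x^⊗i evaluates to a + i · x. Evaluating each term at x = 1:
  Term 0 contributes -3 + 0 · 1 = -3
  Term 1 contributes -4 + 1 · 1 = -3
  Term 2 contributes -5 + 2 · 1 = -3
p(1) = ⊕ of these = min[-3, -3, -3] = -3.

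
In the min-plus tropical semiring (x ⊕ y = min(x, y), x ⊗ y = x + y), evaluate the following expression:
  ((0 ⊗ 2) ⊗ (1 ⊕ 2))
((0 ⊗ 2) ⊗ (1 ⊕ 2)) = 3

Expand innermost to outermost. Recall ⊕ takes the minimum of its arguments and ⊗ takes their sum. Working out the expression ((0 ⊗ 2) ⊗ (1 ⊕ 2)) gives 3.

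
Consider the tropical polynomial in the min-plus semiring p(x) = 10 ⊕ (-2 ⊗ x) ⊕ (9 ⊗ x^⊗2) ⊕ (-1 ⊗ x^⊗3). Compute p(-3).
p(-3) = -10

A tropical monomial a ⊗ x^⊗i evaluates to a + i · x. Evaluating each term at x = -3:
  Term 0 contributes 10 + 0 · -3 = 10
  Term 1 contributes -2 + 1 · -3 = -5
  Term 2 contributes 9 + 2 · -3 = 3
  Term 3 contributes -1 + 3 · -3 = -10
p(-3) = ⊕ of these = min[10, -5, 3, -10] = -10.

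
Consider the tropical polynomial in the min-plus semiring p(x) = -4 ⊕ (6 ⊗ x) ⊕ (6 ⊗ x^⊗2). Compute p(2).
p(2) = -4

A tropical monomial a ⊗ x^⊗i evaluates to a + i · x. Evaluating each term at x = 2:
  Term 0 contributes -4 + 0 · 2 = -4
  Term 1 contributes 6 + 1 · 2 = 8
  Term 2 contributes 6 + 2 · 2 = 10
p(2) = ⊕ of these = min[-4, 8, 10] = -4.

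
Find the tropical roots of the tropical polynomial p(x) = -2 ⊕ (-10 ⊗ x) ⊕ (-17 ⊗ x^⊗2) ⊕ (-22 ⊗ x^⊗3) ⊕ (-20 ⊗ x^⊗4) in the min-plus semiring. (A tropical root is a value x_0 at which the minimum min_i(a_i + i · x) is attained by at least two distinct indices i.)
Roots: {-2, 5, 7, 8}

Each tropical root is a break point of the lower envelope of the lines y = a_i + i · x (there are 5 lines, with slopes 0, 1, ..., 4). Only the lines that attain the minimum somewhere contribute to roots; other lines are dominated. Here the surviving (envelope) indices are i = 4, i = 3, i = 2, i = 1, i = 0.
Intersections between consecutive envelope lines give the roots: for adjacent envelope indices i < j the intersection is x = (a_i − a_j) / (j − i). Reading off the sorted break points: {-2, 5, 7, 8}.
Verification: at each break x_0, at least two indices attain the minimum of min_i(a_i + i · x_0).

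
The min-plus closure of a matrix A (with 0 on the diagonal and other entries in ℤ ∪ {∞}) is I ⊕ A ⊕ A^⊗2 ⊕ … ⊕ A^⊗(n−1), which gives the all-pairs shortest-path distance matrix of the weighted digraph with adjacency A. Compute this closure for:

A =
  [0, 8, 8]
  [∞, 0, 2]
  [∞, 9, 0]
Closure =
  [0, 8, 8]
  [∞, 0, 2]
  [∞, 9, 0]

This is the Floyd-Warshall all-pairs shortest-path computation. For each intermediate vertex k = 0, 1, …, 2, update dist[i][j] ← min(dist[i][j], dist[i][k] + dist[k][j]). The final matrix gives, for each (i, j), the minimum total weight of any directed path from i to j (possibly empty when i = j).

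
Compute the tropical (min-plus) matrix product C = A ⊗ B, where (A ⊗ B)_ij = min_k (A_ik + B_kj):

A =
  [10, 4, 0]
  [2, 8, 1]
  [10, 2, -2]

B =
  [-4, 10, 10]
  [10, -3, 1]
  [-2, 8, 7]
A ⊗ B =
  [-2, 1, 5]
  [-2, 5, 8]
  [-4, -1, 3]

Apply the min-plus product entry-by-entry:
  C[0][0] = min over k of (A[0][0] + B[0][0] = 10 + -4 = 6, A[0][1] + B[1][0] = 4 + 10 = 14, A[0][2] + B[2][0] = 0 + -2 = -2) = -2 (attained at k = 2)
  C[0][1] = min over k of (A[0][0] + B[0][1] = 10 + 10 = 20, A[0][1] + B[1][1] = 4 + -3 = 1, A[0][2] + B[2][1] = 0 + 8 = 8) = 1 (attained at k = 1)
  C[0][2] = min over k of (A[0][0] + B[0][2] = 10 + 10 = 20, A[0][1] + B[1][2] = 4 + 1 = 5, A[0][2] + B[2][2] = 0 + 7 = 7) = 5 (attained at k = 1)
  C[1][0] = min over k of (A[1][0] + B[0][0] = 2 + -4 = -2, A[1][1] + B[1][0] = 8 + 10 = 18, A[1][2] + B[2][0] = 1 + -2 = -1) = -2 (attained at k = 0)
  C[1][1] = min over k of (A[1][0] + B[0][1] = 2 + 10 = 12, A[1][1] + B[1][1] = 8 + -3 = 5, A[1][2] + B[2][1] = 1 + 8 = 9) = 5 (attained at k = 1)
  C[1][2] = min over k of (A[1][0] + B[0][2] = 2 + 10 = 12, A[1][1] + B[1][2] = 8 + 1 = 9, A[1][2] + B[2][2] = 1 + 7 = 8) = 8 (attained at k = 2)
  C[2][0] = min over k of (A[2][0] + B[0][0] = 10 + -4 = 6, A[2][1] + B[1][0] = 2 + 10 = 12, A[2][2] + B[2][0] = -2 + -2 = -4) = -4 (attained at k = 2)
  C[2][1] = min over k of (A[2][0] + B[0][1] = 10 + 10 = 20, A[2][1] + B[1][1] = 2 + -3 = -1, A[2][2] + B[2][1] = -2 + 8 = 6) = -1 (attained at k = 1)
  C[2][2] = min over k of (A[2][0] + B[0][2] = 10 + 10 = 20, A[2][1] + B[1][2] = 2 + 1 = 3, A[2][2] + B[2][2] = -2 + 7 = 5) = 3 (attained at k = 1)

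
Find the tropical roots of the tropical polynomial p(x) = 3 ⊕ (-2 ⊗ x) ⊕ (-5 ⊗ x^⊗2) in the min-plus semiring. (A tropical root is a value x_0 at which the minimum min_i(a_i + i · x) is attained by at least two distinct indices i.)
Roots: {3, 5}

Each tropical root is a break point of the lower envelope of the lines y = a_i + i · x (there are 3 lines, with slopes 0, 1, ..., 2). Only the lines that attain the minimum somewhere contribute to roots; other lines are dominated. Here the surviving (envelope) indices are i = 2, i = 1, i = 0.
Intersections between consecutive envelope lines give the roots: for adjacent envelope indices i < j the intersection is x = (a_i − a_j) / (j − i). Reading off the sorted break points: {3, 5}.
Verification: at each break x_0, at least two indices attain the minimum of min_i(a_i + i · x_0).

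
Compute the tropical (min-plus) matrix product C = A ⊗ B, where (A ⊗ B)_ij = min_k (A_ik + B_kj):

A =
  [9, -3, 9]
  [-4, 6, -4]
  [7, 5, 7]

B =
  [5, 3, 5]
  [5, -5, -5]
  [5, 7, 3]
A ⊗ B =
  [2, -8, -8]
  [1, -1, -1]
  [10, 0, 0]

Apply the min-plus product entry-by-entry:
  C[0][0] = min over k of (A[0][0] + B[0][0] = 9 + 5 = 14, A[0][1] + B[1][0] = -3 + 5 = 2, A[0][2] + B[2][0] = 9 + 5 = 14) = 2 (attained at k = 1)
  C[0][1] = min over k of (A[0][0] + B[0][1] = 9 + 3 = 12, A[0][1] + B[1][1] = -3 + -5 = -8, A[0][2] + B[2][1] = 9 + 7 = 16) = -8 (attained at k = 1)
  C[0][2] = min over k of (A[0][0] + B[0][2] = 9 + 5 = 14, A[0][1] + B[1][2] = -3 + -5 = -8, A[0][2] + B[2][2] = 9 + 3 = 12) = -8 (attained at k = 1)
  C[1][0] = min over k of (A[1][0] + B[0][0] = -4 + 5 = 1, A[1][1] + B[1][0] = 6 + 5 = 11, A[1][2] + B[2][0] = -4 + 5 = 1) = 1 (attained at k = 0)
  C[1][1] = min over k of (A[1][0] + B[0][1] = -4 + 3 = -1, A[1][1] + B[1][1] = 6 + -5 = 1, A[1][2] + B[2][1] = -4 + 7 = 3) = -1 (attained at k = 0)
  C[1][2] = min over k of (A[1][0] + B[0][2] = -4 + 5 = 1, A[1][1] + B[1][2] = 6 + -5 = 1, A[1][2] + B[2][2] = -4 + 3 = -1) = -1 (attained at k = 2)
  C[2][0] = min over k of (A[2][0] + B[0][0] = 7 + 5 = 12, A[2][1] + B[1][0] = 5 + 5 = 10, A[2][2] + B[2][0] = 7 + 5 = 12) = 10 (attained at k = 1)
  C[2][1] = min over k of (A[2][0] + B[0][1] = 7 + 3 = 10, A[2][1] + B[1][1] = 5 + -5 = 0, A[2][2] + B[2][1] = 7 + 7 = 14) = 0 (attained at k = 1)
  C[2][2] = min over k of (A[2][0] + B[0][2] = 7 + 5 = 12, A[2][1] + B[1][2] = 5 + -5 = 0, A[2][2] + B[2][2] = 7 + 3 = 10) = 0 (attained at k = 1)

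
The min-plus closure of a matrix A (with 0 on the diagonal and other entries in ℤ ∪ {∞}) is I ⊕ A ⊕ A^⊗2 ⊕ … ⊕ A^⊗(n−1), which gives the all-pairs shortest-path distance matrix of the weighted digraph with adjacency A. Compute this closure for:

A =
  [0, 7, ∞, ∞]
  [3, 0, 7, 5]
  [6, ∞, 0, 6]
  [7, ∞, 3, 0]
Closure =
  [0, 7, 14, 12]
  [3, 0, 7, 5]
  [6, 13, 0, 6]
  [7, 14, 3, 0]

This is the Floyd-Warshall all-pairs shortest-path computation. For each intermediate vertex k = 0, 1, …, 3, update dist[i][j] ← min(dist[i][j], dist[i][k] + dist[k][j]). The final matrix gives, for each (i, j), the minimum total weight of any directed path from i to j (possibly empty when i = j).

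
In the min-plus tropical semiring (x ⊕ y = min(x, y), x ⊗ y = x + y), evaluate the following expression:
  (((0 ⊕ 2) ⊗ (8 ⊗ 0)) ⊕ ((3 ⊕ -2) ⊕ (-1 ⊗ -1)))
(((0 ⊕ 2) ⊗ (8 ⊗ 0)) ⊕ ((3 ⊕ -2) ⊕ (-1 ⊗ -1))) = -2

Expand innermost to outermost. Recall ⊕ takes the minimum of its arguments and ⊗ takes their sum. Working out the expression (((0 ⊕ 2) ⊗ (8 ⊗ 0)) ⊕ ((3 ⊕ -2) ⊕ (-1 ⊗ -1))) gives -2.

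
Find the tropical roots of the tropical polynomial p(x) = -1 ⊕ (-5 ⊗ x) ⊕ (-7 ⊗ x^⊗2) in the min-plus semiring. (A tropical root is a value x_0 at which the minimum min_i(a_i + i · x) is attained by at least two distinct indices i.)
Roots: {2, 4}

Each tropical root is a break point of the lower envelope of the lines y = a_i + i · x (there are 3 lines, with slopes 0, 1, ..., 2). Only the lines that attain the minimum somewhere contribute to roots; other lines are dominated. Here the surviving (envelope) indices are i = 2, i = 1, i = 0.
Intersections between consecutive envelope lines give the roots: for adjacent envelope indices i < j the intersection is x = (a_i − a_j) / (j − i). Reading off the sorted break points: {2, 4}.
Verification: at each break x_0, at least two indices attain the minimum of min_i(a_i + i · x_0).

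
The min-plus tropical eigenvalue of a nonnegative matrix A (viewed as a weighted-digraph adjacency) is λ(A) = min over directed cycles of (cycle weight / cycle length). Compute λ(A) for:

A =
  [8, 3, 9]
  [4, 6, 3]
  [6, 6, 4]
λ(A) = 7/2

Enumerate directed cycles and compute their means (weight / length). Sample:
  cycle 0 → 0: weight = 8, length = 1, mean = 8/1 ≈ 8.000
  cycle 1 → 1: weight = 6, length = 1, mean = 6/1 ≈ 6.000
  cycle 2 → 2: weight = 4, length = 1, mean = 4/1 ≈ 4.000
  cycle 0 → 1 → 0: weight = 7, length = 2, mean = 7/2 ≈ 3.500
  cycle 0 → 2 → 0: weight = 15, length = 2, mean = 15/2 ≈ 7.500
  cycle 1 → 0 → 1: weight = 7, length = 2, mean = 7/2 ≈ 3.500
Minimum mean = 3.500, attained e.g. along the cycle 0 → 1 → 0 with weight 7 and length 2. So λ(A) = 7/2 = 7/2.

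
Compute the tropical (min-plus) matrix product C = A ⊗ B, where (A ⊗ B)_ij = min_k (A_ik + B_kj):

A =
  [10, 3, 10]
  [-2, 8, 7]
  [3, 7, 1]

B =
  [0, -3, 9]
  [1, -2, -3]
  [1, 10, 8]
A ⊗ B =
  [4, 1, 0]
  [-2, -5, 5]
  [2, 0, 4]

Apply the min-plus product entry-by-entry:
  C[0][0] = min over k of (A[0][0] + B[0][0] = 10 + 0 = 10, A[0][1] + B[1][0] = 3 + 1 = 4, A[0][2] + B[2][0] = 10 + 1 = 11) = 4 (attained at k = 1)
  C[0][1] = min over k of (A[0][0] + B[0][1] = 10 + -3 = 7, A[0][1] + B[1][1] = 3 + -2 = 1, A[0][2] + B[2][1] = 10 + 10 = 20) = 1 (attained at k = 1)
  C[0][2] = min over k of (A[0][0] + B[0][2] = 10 + 9 = 19, A[0][1] + B[1][2] = 3 + -3 = 0, A[0][2] + B[2][2] = 10 + 8 = 18) = 0 (attained at k = 1)
  C[1][0] = min over k of (A[1][0] + B[0][0] = -2 + 0 = -2, A[1][1] + B[1][0] = 8 + 1 = 9, A[1][2] + B[2][0] = 7 + 1 = 8) = -2 (attained at k = 0)
  C[1][1] = min over k of (A[1][0] + B[0][1] = -2 + -3 = -5, A[1][1] + B[1][1] = 8 + -2 = 6, A[1][2] + B[2][1] = 7 + 10 = 17) = -5 (attained at k = 0)
  C[1][2] = min over k of (A[1][0] + B[0][2] = -2 + 9 = 7, A[1][1] + B[1][2] = 8 + -3 = 5, A[1][2] + B[2][2] = 7 + 8 = 15) = 5 (attained at k = 1)
  C[2][0] = min over k of (A[2][0] + B[0][0] = 3 + 0 = 3, A[2][1] + B[1][0] = 7 + 1 = 8, A[2][2] + B[2][0] = 1 + 1 = 2) = 2 (attained at k = 2)
  C[2][1] = min over k of (A[2][0] + B[0][1] = 3 + -3 = 0, A[2][1] + B[1][1] = 7 + -2 = 5, A[2][2] + B[2][1] = 1 + 10 = 11) = 0 (attained at k = 0)
  C[2][2] = min over k of (A[2][0] + B[0][2] = 3 + 9 = 12, A[2][1] + B[1][2] = 7 + -3 = 4, A[2][2] + B[2][2] = 1 + 8 = 9) = 4 (attained at k = 1)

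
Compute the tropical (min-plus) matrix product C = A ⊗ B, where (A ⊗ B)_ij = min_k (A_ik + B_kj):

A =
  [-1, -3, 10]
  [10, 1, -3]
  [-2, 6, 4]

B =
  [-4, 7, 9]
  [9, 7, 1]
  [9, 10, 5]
A ⊗ B =
  [-5, 4, -2]
  [6, 7, 2]
  [-6, 5, 7]

Apply the min-plus product entry-by-entry:
  C[0][0] = min over k of (A[0][0] + B[0][0] = -1 + -4 = -5, A[0][1] + B[1][0] = -3 + 9 = 6, A[0][2] + B[2][0] = 10 + 9 = 19) = -5 (attained at k = 0)
  C[0][1] = min over k of (A[0][0] + B[0][1] = -1 + 7 = 6, A[0][1] + B[1][1] = -3 + 7 = 4, A[0][2] + B[2][1] = 10 + 10 = 20) = 4 (attained at k = 1)
  C[0][2] = min over k of (A[0][0] + B[0][2] = -1 + 9 = 8, A[0][1] + B[1][2] = -3 + 1 = -2, A[0][2] + B[2][2] = 10 + 5 = 15) = -2 (attained at k = 1)
  C[1][0] = min over k of (A[1][0] + B[0][0] = 10 + -4 = 6, A[1][1] + B[1][0] = 1 + 9 = 10, A[1][2] + B[2][0] = -3 + 9 = 6) = 6 (attained at k = 0)
  C[1][1] = min over k of (A[1][0] + B[0][1] = 10 + 7 = 17, A[1][1] + B[1][1] = 1 + 7 = 8, A[1][2] + B[2][1] = -3 + 10 = 7) = 7 (attained at k = 2)
  C[1][2] = min over k of (A[1][0] + B[0][2] = 10 + 9 = 19, A[1][1] + B[1][2] = 1 + 1 = 2, A[1][2] + B[2][2] = -3 + 5 = 2) = 2 (attained at k = 1)
  C[2][0] = min over k of (A[2][0] + B[0][0] = -2 + -4 = -6, A[2][1] + B[1][0] = 6 + 9 = 15, A[2][2] + B[2][0] = 4 + 9 = 13) = -6 (attained at k = 0)
  C[2][1] = min over k of (A[2][0] + B[0][1] = -2 + 7 = 5, A[2][1] + B[1][1] = 6 + 7 = 13, A[2][2] + B[2][1] = 4 + 10 = 14) = 5 (attained at k = 0)
  C[2][2] = min over k of (A[2][0] + B[0][2] = -2 + 9 = 7, A[2][1] + B[1][2] = 6 + 1 = 7, A[2][2] + B[2][2] = 4 + 5 = 9) = 7 (attained at k = 0)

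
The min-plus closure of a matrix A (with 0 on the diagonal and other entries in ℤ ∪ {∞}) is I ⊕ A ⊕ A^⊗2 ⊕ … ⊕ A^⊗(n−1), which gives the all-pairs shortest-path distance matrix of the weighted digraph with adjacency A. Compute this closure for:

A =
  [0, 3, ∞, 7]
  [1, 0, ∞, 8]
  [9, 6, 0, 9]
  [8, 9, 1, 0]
Closure =
  [0, 3, 8, 7]
  [1, 0, 9, 8]
  [7, 6, 0, 9]
  [8, 7, 1, 0]

This is the Floyd-Warshall all-pairs shortest-path computation. For each intermediate vertex k = 0, 1, …, 3, update dist[i][j] ← min(dist[i][j], dist[i][k] + dist[k][j]). The final matrix gives, for each (i, j), the minimum total weight of any directed path from i to j (possibly empty when i = j).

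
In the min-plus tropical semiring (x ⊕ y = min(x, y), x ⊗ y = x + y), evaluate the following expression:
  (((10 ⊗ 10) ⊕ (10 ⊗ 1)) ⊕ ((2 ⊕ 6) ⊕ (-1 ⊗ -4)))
(((10 ⊗ 10) ⊕ (10 ⊗ 1)) ⊕ ((2 ⊕ 6) ⊕ (-1 ⊗ -4))) = -5

Expand innermost to outermost. Recall ⊕ takes the minimum of its arguments and ⊗ takes their sum. Working out the expression (((10 ⊗ 10) ⊕ (10 ⊗ 1)) ⊕ ((2 ⊕ 6) ⊕ (-1 ⊗ -4))) gives -5.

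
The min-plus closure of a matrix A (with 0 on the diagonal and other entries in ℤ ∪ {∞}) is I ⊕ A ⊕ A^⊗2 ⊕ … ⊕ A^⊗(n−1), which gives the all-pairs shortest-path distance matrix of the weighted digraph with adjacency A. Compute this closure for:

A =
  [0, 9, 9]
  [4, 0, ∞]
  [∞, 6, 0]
Closure =
  [0, 9, 9]
  [4, 0, 13]
  [10, 6, 0]

This is the Floyd-Warshall all-pairs shortest-path computation. For each intermediate vertex k = 0, 1, …, 2, update dist[i][j] ← min(dist[i][j], dist[i][k] + dist[k][j]). The final matrix gives, for each (i, j), the minimum total weight of any directed path from i to j (possibly empty when i = j).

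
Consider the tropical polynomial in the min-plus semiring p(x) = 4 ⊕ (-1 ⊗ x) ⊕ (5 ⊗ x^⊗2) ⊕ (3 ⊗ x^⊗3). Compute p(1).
p(1) = 0

A tropical monomial a ⊗ x^⊗i evaluates to a + i · x. Evaluating each term at x = 1:
  Term 0 contributes 4 + 0 · 1 = 4
  Term 1 contributes -1 + 1 · 1 = 0
  Term 2 contributes 5 + 2 · 1 = 7
  Term 3 contributes 3 + 3 · 1 = 6
p(1) = ⊕ of these = min[4, 0, 7, 6] = 0.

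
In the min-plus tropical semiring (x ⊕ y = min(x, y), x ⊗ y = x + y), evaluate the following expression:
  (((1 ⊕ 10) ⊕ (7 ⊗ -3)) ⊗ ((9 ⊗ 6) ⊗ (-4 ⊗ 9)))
(((1 ⊕ 10) ⊕ (7 ⊗ -3)) ⊗ ((9 ⊗ 6) ⊗ (-4 ⊗ 9))) = 21

Expand innermost to outermost. Recall ⊕ takes the minimum of its arguments and ⊗ takes their sum. Working out the expression (((1 ⊕ 10) ⊕ (7 ⊗ -3)) ⊗ ((9 ⊗ 6) ⊗ (-4 ⊗ 9))) gives 21.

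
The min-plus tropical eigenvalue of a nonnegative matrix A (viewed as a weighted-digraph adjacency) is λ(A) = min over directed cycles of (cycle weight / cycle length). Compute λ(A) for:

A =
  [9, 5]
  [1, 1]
λ(A) = 1

Enumerate directed cycles and compute their means (weight / length). Sample:
  cycle 0 → 0: weight = 9, length = 1, mean = 9/1 ≈ 9.000
  cycle 1 → 1: weight = 1, length = 1, mean = 1/1 ≈ 1.000
  cycle 0 → 1 → 0: weight = 6, length = 2, mean = 6/2 ≈ 3.000
  cycle 1 → 0 → 1: weight = 6, length = 2, mean = 6/2 ≈ 3.000
Minimum mean = 1.000, attained e.g. along the cycle 1 → 1 with weight 1 and length 1. So λ(A) = 1/1 = 1.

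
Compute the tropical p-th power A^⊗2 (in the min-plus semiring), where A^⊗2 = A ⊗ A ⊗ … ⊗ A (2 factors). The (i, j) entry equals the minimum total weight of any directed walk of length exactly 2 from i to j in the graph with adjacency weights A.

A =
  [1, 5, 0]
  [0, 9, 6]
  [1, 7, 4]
A^⊗2 =
  [1, 6, 1]
  [1, 5, 0]
  [2, 6, 1]

Each entry (A^⊗2)_ij equals the minimum over all length-2 walks i = v_0 → v_1 → … → v_2 = j of Σ_t A[v_t][v_{t+1}]. For example, for (i, j) = (0, 2) we minimise over 3 possible intermediate vertex sequences; the minimum is 1, attained along the walk 0 → 0 → 2.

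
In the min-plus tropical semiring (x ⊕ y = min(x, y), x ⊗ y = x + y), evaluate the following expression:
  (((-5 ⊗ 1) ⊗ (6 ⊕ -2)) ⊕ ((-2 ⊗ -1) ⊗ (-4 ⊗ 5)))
(((-5 ⊗ 1) ⊗ (6 ⊕ -2)) ⊕ ((-2 ⊗ -1) ⊗ (-4 ⊗ 5))) = -6

Expand innermost to outermost. Recall ⊕ takes the minimum of its arguments and ⊗ takes their sum. Working out the expression (((-5 ⊗ 1) ⊗ (6 ⊕ -2)) ⊕ ((-2 ⊗ -1) ⊗ (-4 ⊗ 5))) gives -6.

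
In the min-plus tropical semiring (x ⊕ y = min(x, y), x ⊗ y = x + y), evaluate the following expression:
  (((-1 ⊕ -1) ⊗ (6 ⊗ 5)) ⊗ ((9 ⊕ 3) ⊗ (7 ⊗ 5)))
(((-1 ⊕ -1) ⊗ (6 ⊗ 5)) ⊗ ((9 ⊕ 3) ⊗ (7 ⊗ 5))) = 25

Expand innermost to outermost. Recall ⊕ takes the minimum of its arguments and ⊗ takes their sum. Working out the expression (((-1 ⊕ -1) ⊗ (6 ⊗ 5)) ⊗ ((9 ⊕ 3) ⊗ (7 ⊗ 5))) gives 25.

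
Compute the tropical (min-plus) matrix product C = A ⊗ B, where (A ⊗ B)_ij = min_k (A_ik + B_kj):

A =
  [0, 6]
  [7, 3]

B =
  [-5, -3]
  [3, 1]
A ⊗ B =
  [-5, -3]
  [2, 4]

Apply the min-plus product entry-by-entry:
  C[0][0] = min over k of (A[0][0] + B[0][0] = 0 + -5 = -5, A[0][1] + B[1][0] = 6 + 3 = 9) = -5 (attained at k = 0)
  C[0][1] = min over k of (A[0][0] + B[0][1] = 0 + -3 = -3, A[0][1] + B[1][1] = 6 + 1 = 7) = -3 (attained at k = 0)
  C[1][0] = min over k of (A[1][0] + B[0][0] = 7 + -5 = 2, A[1][1] + B[1][0] = 3 + 3 = 6) = 2 (attained at k = 0)
  C[1][1] = min over k of (A[1][0] + B[0][1] = 7 + -3 = 4, A[1][1] + B[1][1] = 3 + 1 = 4) = 4 (attained at k = 0)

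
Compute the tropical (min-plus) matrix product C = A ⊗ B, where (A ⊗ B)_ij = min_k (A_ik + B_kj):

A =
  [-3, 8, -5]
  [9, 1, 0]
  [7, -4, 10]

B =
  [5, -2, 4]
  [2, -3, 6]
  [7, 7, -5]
A ⊗ B =
  [2, -5, -10]
  [3, -2, -5]
  [-2, -7, 2]

Apply the min-plus product entry-by-entry:
  C[0][0] = min over k of (A[0][0] + B[0][0] = -3 + 5 = 2, A[0][1] + B[1][0] = 8 + 2 = 10, A[0][2] + B[2][0] = -5 + 7 = 2) = 2 (attained at k = 0)
  C[0][1] = min over k of (A[0][0] + B[0][1] = -3 + -2 = -5, A[0][1] + B[1][1] = 8 + -3 = 5, A[0][2] + B[2][1] = -5 + 7 = 2) = -5 (attained at k = 0)
  C[0][2] = min over k of (A[0][0] + B[0][2] = -3 + 4 = 1, A[0][1] + B[1][2] = 8 + 6 = 14, A[0][2] + B[2][2] = -5 + -5 = -10) = -10 (attained at k = 2)
  C[1][0] = min over k of (A[1][0] + B[0][0] = 9 + 5 = 14, A[1][1] + B[1][0] = 1 + 2 = 3, A[1][2] + B[2][0] = 0 + 7 = 7) = 3 (attained at k = 1)
  C[1][1] = min over k of (A[1][0] + B[0][1] = 9 + -2 = 7, A[1][1] + B[1][1] = 1 + -3 = -2, A[1][2] + B[2][1] = 0 + 7 = 7) = -2 (attained at k = 1)
  C[1][2] = min over k of (A[1][0] + B[0][2] = 9 + 4 = 13, A[1][1] + B[1][2] = 1 + 6 = 7, A[1][2] + B[2][2] = 0 + -5 = -5) = -5 (attained at k = 2)
  C[2][0] = min over k of (A[2][0] + B[0][0] = 7 + 5 = 12, A[2][1] + B[1][0] = -4 + 2 = -2, A[2][2] + B[2][0] = 10 + 7 = 17) = -2 (attained at k = 1)
  C[2][1] = min over k of (A[2][0] + B[0][1] = 7 + -2 = 5, A[2][1] + B[1][1] = -4 + -3 = -7, A[2][2] + B[2][1] = 10 + 7 = 17) = -7 (attained at k = 1)
  C[2][2] = min over k of (A[2][0] + B[0][2] = 7 + 4 = 11, A[2][1] + B[1][2] = -4 + 6 = 2, A[2][2] + B[2][2] = 10 + -5 = 5) = 2 (attained at k = 1)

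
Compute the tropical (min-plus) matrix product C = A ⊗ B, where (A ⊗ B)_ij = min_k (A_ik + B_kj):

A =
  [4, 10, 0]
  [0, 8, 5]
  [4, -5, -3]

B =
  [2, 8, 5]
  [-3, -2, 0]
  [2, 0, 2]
A ⊗ B =
  [2, 0, 2]
  [2, 5, 5]
  [-8, -7, -5]

Apply the min-plus product entry-by-entry:
  C[0][0] = min over k of (A[0][0] + B[0][0] = 4 + 2 = 6, A[0][1] + B[1][0] = 10 + -3 = 7, A[0][2] + B[2][0] = 0 + 2 = 2) = 2 (attained at k = 2)
  C[0][1] = min over k of (A[0][0] + B[0][1] = 4 + 8 = 12, A[0][1] + B[1][1] = 10 + -2 = 8, A[0][2] + B[2][1] = 0 + 0 = 0) = 0 (attained at k = 2)
  C[0][2] = min over k of (A[0][0] + B[0][2] = 4 + 5 = 9, A[0][1] + B[1][2] = 10 + 0 = 10, A[0][2] + B[2][2] = 0 + 2 = 2) = 2 (attained at k = 2)
  C[1][0] = min over k of (A[1][0] + B[0][0] = 0 + 2 = 2, A[1][1] + B[1][0] = 8 + -3 = 5, A[1][2] + B[2][0] = 5 + 2 = 7) = 2 (attained at k = 0)
  C[1][1] = min over k of (A[1][0] + B[0][1] = 0 + 8 = 8, A[1][1] + B[1][1] = 8 + -2 = 6, A[1][2] + B[2][1] = 5 + 0 = 5) = 5 (attained at k = 2)
  C[1][2] = min over k of (A[1][0] + B[0][2] = 0 + 5 = 5, A[1][1] + B[1][2] = 8 + 0 = 8, A[1][2] + B[2][2] = 5 + 2 = 7) = 5 (attained at k = 0)
  C[2][0] = min over k of (A[2][0] + B[0][0] = 4 + 2 = 6, A[2][1] + B[1][0] = -5 + -3 = -8, A[2][2] + B[2][0] = -3 + 2 = -1) = -8 (attained at k = 1)
  C[2][1] = min over k of (A[2][0] + B[0][1] = 4 + 8 = 12, A[2][1] + B[1][1] = -5 + -2 = -7, A[2][2] + B[2][1] = -3 + 0 = -3) = -7 (attained at k = 1)
  C[2][2] = min over k of (A[2][0] + B[0][2] = 4 + 5 = 9, A[2][1] + B[1][2] = -5 + 0 = -5, A[2][2] + B[2][2] = -3 + 2 = -1) = -5 (attained at k = 1)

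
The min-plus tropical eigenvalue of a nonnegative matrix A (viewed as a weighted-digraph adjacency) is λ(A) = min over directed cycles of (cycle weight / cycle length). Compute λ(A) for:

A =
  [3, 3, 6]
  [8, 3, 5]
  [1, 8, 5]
λ(A) = 3

Enumerate directed cycles and compute their means (weight / length). Sample:
  cycle 0 → 0: weight = 3, length = 1, mean = 3/1 ≈ 3.000
  cycle 1 → 1: weight = 3, length = 1, mean = 3/1 ≈ 3.000
  cycle 2 → 2: weight = 5, length = 1, mean = 5/1 ≈ 5.000
  cycle 0 → 1 → 0: weight = 11, length = 2, mean = 11/2 ≈ 5.500
  cycle 0 → 2 → 0: weight = 7, length = 2, mean = 7/2 ≈ 3.500
  cycle 1 → 0 → 1: weight = 11, length = 2, mean = 11/2 ≈ 5.500
Minimum mean = 3.000, attained e.g. along the cycle 0 → 0 with weight 3 and length 1. So λ(A) = 3/1 = 3.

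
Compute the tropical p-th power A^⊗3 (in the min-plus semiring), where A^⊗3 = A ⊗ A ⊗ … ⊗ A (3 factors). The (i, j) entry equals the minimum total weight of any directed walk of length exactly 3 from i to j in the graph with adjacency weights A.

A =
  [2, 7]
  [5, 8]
A^⊗3 =
  [6, 11]
  [9, 14]

Each entry (A^⊗3)_ij equals the minimum over all length-3 walks i = v_0 → v_1 → … → v_3 = j of Σ_t A[v_t][v_{t+1}]. For example, for (i, j) = (0, 1) we minimise over 4 possible intermediate vertex sequences; the minimum is 11, attained along the walk 0 → 0 → 0 → 1.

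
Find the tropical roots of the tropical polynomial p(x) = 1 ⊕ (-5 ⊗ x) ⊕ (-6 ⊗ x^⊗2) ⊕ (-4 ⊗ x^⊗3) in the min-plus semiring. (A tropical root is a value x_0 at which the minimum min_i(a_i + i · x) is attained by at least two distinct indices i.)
Roots: {-2, 1, 6}

Each tropical root is a break point of the lower envelope of the lines y = a_i + i · x (there are 4 lines, with slopes 0, 1, ..., 3). Only the lines that attain the minimum somewhere contribute to roots; other lines are dominated. Here the surviving (envelope) indices are i = 3, i = 2, i = 1, i = 0.
Intersections between consecutive envelope lines give the roots: for adjacent envelope indices i < j the intersection is x = (a_i − a_j) / (j − i). Reading off the sorted break points: {-2, 1, 6}.
Verification: at each break x_0, at least two indices attain the minimum of min_i(a_i + i · x_0).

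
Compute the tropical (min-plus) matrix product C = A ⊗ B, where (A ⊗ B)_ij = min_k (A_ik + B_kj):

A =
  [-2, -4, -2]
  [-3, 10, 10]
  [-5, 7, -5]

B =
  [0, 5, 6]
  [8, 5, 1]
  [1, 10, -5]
A ⊗ B =
  [-2, 1, -7]
  [-3, 2, 3]
  [-5, 0, -10]

Apply the min-plus product entry-by-entry:
  C[0][0] = min over k of (A[0][0] + B[0][0] = -2 + 0 = -2, A[0][1] + B[1][0] = -4 + 8 = 4, A[0][2] + B[2][0] = -2 + 1 = -1) = -2 (attained at k = 0)
  C[0][1] = min over k of (A[0][0] + B[0][1] = -2 + 5 = 3, A[0][1] + B[1][1] = -4 + 5 = 1, A[0][2] + B[2][1] = -2 + 10 = 8) = 1 (attained at k = 1)
  C[0][2] = min over k of (A[0][0] + B[0][2] = -2 + 6 = 4, A[0][1] + B[1][2] = -4 + 1 = -3, A[0][2] + B[2][2] = -2 + -5 = -7) = -7 (attained at k = 2)
  C[1][0] = min over k of (A[1][0] + B[0][0] = -3 + 0 = -3, A[1][1] + B[1][0] = 10 + 8 = 18, A[1][2] + B[2][0] = 10 + 1 = 11) = -3 (attained at k = 0)
  C[1][1] = min over k of (A[1][0] + B[0][1] = -3 + 5 = 2, A[1][1] + B[1][1] = 10 + 5 = 15, A[1][2] + B[2][1] = 10 + 10 = 20) = 2 (attained at k = 0)
  C[1][2] = min over k of (A[1][0] + B[0][2] = -3 + 6 = 3, A[1][1] + B[1][2] = 10 + 1 = 11, A[1][2] + B[2][2] = 10 + -5 = 5) = 3 (attained at k = 0)
  C[2][0] = min over k of (A[2][0] + B[0][0] = -5 + 0 = -5, A[2][1] + B[1][0] = 7 + 8 = 15, A[2][2] + B[2][0] = -5 + 1 = -4) = -5 (attained at k = 0)
  C[2][1] = min over k of (A[2][0] + B[0][1] = -5 + 5 = 0, A[2][1] + B[1][1] = 7 + 5 = 12, A[2][2] + B[2][1] = -5 + 10 = 5) = 0 (attained at k = 0)
  C[2][2] = min over k of (A[2][0] + B[0][2] = -5 + 6 = 1, A[2][1] + B[1][2] = 7 + 1 = 8, A[2][2] + B[2][2] = -5 + -5 = -10) = -10 (attained at k = 2)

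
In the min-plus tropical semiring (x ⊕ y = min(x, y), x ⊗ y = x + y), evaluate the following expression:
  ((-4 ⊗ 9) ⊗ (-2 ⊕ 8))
((-4 ⊗ 9) ⊗ (-2 ⊕ 8)) = 3

Expand innermost to outermost. Recall ⊕ takes the minimum of its arguments and ⊗ takes their sum. Working out the expression ((-4 ⊗ 9) ⊗ (-2 ⊕ 8)) gives 3.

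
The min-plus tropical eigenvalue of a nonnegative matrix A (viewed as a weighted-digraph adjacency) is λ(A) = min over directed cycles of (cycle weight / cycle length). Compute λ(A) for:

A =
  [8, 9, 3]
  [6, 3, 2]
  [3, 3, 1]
λ(A) = 1

Enumerate directed cycles and compute their means (weight / length). Sample:
  cycle 0 → 0: weight = 8, length = 1, mean = 8/1 ≈ 8.000
  cycle 1 → 1: weight = 3, length = 1, mean = 3/1 ≈ 3.000
  cycle 2 → 2: weight = 1, length = 1, mean = 1/1 ≈ 1.000
  cycle 0 → 1 → 0: weight = 15, length = 2, mean = 15/2 ≈ 7.500
  cycle 0 → 2 → 0: weight = 6, length = 2, mean = 6/2 ≈ 3.000
  cycle 1 → 0 → 1: weight = 15, length = 2, mean = 15/2 ≈ 7.500
Minimum mean = 1.000, attained e.g. along the cycle 2 → 2 with weight 1 and length 1. So λ(A) = 1/1 = 1.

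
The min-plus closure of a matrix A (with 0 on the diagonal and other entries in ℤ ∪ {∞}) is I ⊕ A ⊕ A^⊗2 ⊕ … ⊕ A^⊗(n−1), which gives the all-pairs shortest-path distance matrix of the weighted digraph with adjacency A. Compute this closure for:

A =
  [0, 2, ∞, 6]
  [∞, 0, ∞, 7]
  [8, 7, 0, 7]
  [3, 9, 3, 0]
Closure =
  [0, 2, 9, 6]
  [10, 0, 10, 7]
  [8, 7, 0, 7]
  [3, 5, 3, 0]

This is the Floyd-Warshall all-pairs shortest-path computation. For each intermediate vertex k = 0, 1, …, 3, update dist[i][j] ← min(dist[i][j], dist[i][k] + dist[k][j]). The final matrix gives, for each (i, j), the minimum total weight of any directed path from i to j (possibly empty when i = j).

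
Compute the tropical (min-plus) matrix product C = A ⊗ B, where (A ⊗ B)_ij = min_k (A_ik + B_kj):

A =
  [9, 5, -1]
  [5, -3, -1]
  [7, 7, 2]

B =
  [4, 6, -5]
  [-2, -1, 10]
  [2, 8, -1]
A ⊗ B =
  [1, 4, -2]
  [-5, -4, -2]
  [4, 6, 1]

Apply the min-plus product entry-by-entry:
  C[0][0] = min over k of (A[0][0] + B[0][0] = 9 + 4 = 13, A[0][1] + B[1][0] = 5 + -2 = 3, A[0][2] + B[2][0] = -1 + 2 = 1) = 1 (attained at k = 2)
  C[0][1] = min over k of (A[0][0] + B[0][1] = 9 + 6 = 15, A[0][1] + B[1][1] = 5 + -1 = 4, A[0][2] + B[2][1] = -1 + 8 = 7) = 4 (attained at k = 1)
  C[0][2] = min over k of (A[0][0] + B[0][2] = 9 + -5 = 4, A[0][1] + B[1][2] = 5 + 10 = 15, A[0][2] + B[2][2] = -1 + -1 = -2) = -2 (attained at k = 2)
  C[1][0] = min over k of (A[1][0] + B[0][0] = 5 + 4 = 9, A[1][1] + B[1][0] = -3 + -2 = -5, A[1][2] + B[2][0] = -1 + 2 = 1) = -5 (attained at k = 1)
  C[1][1] = min over k of (A[1][0] + B[0][1] = 5 + 6 = 11, A[1][1] + B[1][1] = -3 + -1 = -4, A[1][2] + B[2][1] = -1 + 8 = 7) = -4 (attained at k = 1)
  C[1][2] = min over k of (A[1][0] + B[0][2] = 5 + -5 = 0, A[1][1] + B[1][2] = -3 + 10 = 7, A[1][2] + B[2][2] = -1 + -1 = -2) = -2 (attained at k = 2)
  C[2][0] = min over k of (A[2][0] + B[0][0] = 7 + 4 = 11, A[2][1] + B[1][0] = 7 + -2 = 5, A[2][2] + B[2][0] = 2 + 2 = 4) = 4 (attained at k = 2)
  C[2][1] = min over k of (A[2][0] + B[0][1] = 7 + 6 = 13, A[2][1] + B[1][1] = 7 + -1 = 6, A[2][2] + B[2][1] = 2 + 8 = 10) = 6 (attained at k = 1)
  C[2][2] = min over k of (A[2][0] + B[0][2] = 7 + -5 = 2, A[2][1] + B[1][2] = 7 + 10 = 17, A[2][2] + B[2][2] = 2 + -1 = 1) = 1 (attained at k = 2)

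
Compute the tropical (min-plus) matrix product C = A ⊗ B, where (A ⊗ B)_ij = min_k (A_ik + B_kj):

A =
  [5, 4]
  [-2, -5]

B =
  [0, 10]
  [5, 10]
A ⊗ B =
  [5, 14]
  [-2, 5]

Apply the min-plus product entry-by-entry:
  C[0][0] = min over k of (A[0][0] + B[0][0] = 5 + 0 = 5, A[0][1] + B[1][0] = 4 + 5 = 9) = 5 (attained at k = 0)
  C[0][1] = min over k of (A[0][0] + B[0][1] = 5 + 10 = 15, A[0][1] + B[1][1] = 4 + 10 = 14) = 14 (attained at k = 1)
  C[1][0] = min over k of (A[1][0] + B[0][0] = -2 + 0 = -2, A[1][1] + B[1][0] = -5 + 5 = 0) = -2 (attained at k = 0)
  C[1][1] = min over k of (A[1][0] + B[0][1] = -2 + 10 = 8, A[1][1] + B[1][1] = -5 + 10 = 5) = 5 (attained at k = 1)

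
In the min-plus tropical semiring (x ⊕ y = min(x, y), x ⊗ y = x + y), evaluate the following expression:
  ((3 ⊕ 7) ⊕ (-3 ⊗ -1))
((3 ⊕ 7) ⊕ (-3 ⊗ -1)) = -4

Expand innermost to outermost. Recall ⊕ takes the minimum of its arguments and ⊗ takes their sum. Working out the expression ((3 ⊕ 7) ⊕ (-3 ⊗ -1)) gives -4.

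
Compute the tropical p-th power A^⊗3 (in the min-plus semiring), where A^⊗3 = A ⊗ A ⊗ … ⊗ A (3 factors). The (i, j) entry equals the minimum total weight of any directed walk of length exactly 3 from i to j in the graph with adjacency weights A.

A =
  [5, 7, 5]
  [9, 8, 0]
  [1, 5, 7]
A^⊗3 =
  [8, 12, 10]
  [6, 8, 5]
  [6, 10, 8]

Each entry (A^⊗3)_ij equals the minimum over all length-3 walks i = v_0 → v_1 → … → v_3 = j of Σ_t A[v_t][v_{t+1}]. For example, for (i, j) = (0, 2) we minimise over 9 possible intermediate vertex sequences; the minimum is 10, attained along the walk 0 → 2 → 1 → 2.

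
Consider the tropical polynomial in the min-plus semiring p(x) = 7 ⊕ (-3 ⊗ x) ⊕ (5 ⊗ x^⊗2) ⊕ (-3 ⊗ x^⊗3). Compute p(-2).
p(-2) = -9

A tropical monomial a ⊗ x^⊗i evaluates to a + i · x. Evaluating each term at x = -2:
  Term 0 contributes 7 + 0 · -2 = 7
  Term 1 contributes -3 + 1 · -2 = -5
  Term 2 contributes 5 + 2 · -2 = 1
  Term 3 contributes -3 + 3 · -2 = -9
p(-2) = ⊕ of these = min[7, -5, 1, -9] = -9.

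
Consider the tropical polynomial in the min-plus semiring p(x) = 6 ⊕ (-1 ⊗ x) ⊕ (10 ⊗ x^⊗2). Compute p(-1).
p(-1) = -2

A tropical monomial a ⊗ x^⊗i evaluates to a + i · x. Evaluating each term at x = -1:
  Term 0 contributes 6 + 0 · -1 = 6
  Term 1 contributes -1 + 1 · -1 = -2
  Term 2 contributes 10 + 2 · -1 = 8
p(-1) = ⊕ of these = min[6, -2, 8] = -2.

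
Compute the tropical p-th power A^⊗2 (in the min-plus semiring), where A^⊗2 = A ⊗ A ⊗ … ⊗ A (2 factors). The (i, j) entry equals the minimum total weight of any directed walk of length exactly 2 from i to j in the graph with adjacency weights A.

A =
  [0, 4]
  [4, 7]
A^⊗2 =
  [0, 4]
  [4, 8]

Each entry (A^⊗2)_ij equals the minimum over all length-2 walks i = v_0 → v_1 → … → v_2 = j of Σ_t A[v_t][v_{t+1}]. For example, for (i, j) = (0, 1) we minimise over 2 possible intermediate vertex sequences; the minimum is 4, attained along the walk 0 → 0 → 1.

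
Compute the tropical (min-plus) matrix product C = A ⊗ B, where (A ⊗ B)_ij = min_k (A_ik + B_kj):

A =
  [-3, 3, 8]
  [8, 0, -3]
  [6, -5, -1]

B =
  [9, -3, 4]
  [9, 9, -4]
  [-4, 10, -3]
A ⊗ B =
  [4, -6, -1]
  [-7, 5, -6]
  [-5, 3, -9]

Apply the min-plus product entry-by-entry:
  C[0][0] = min over k of (A[0][0] + B[0][0] = -3 + 9 = 6, A[0][1] + B[1][0] = 3 + 9 = 12, A[0][2] + B[2][0] = 8 + -4 = 4) = 4 (attained at k = 2)
  C[0][1] = min over k of (A[0][0] + B[0][1] = -3 + -3 = -6, A[0][1] + B[1][1] = 3 + 9 = 12, A[0][2] + B[2][1] = 8 + 10 = 18) = -6 (attained at k = 0)
  C[0][2] = min over k of (A[0][0] + B[0][2] = -3 + 4 = 1, A[0][1] + B[1][2] = 3 + -4 = -1, A[0][2] + B[2][2] = 8 + -3 = 5) = -1 (attained at k = 1)
  C[1][0] = min over k of (A[1][0] + B[0][0] = 8 + 9 = 17, A[1][1] + B[1][0] = 0 + 9 = 9, A[1][2] + B[2][0] = -3 + -4 = -7) = -7 (attained at k = 2)
  C[1][1] = min over k of (A[1][0] + B[0][1] = 8 + -3 = 5, A[1][1] + B[1][1] = 0 + 9 = 9, A[1][2] + B[2][1] = -3 + 10 = 7) = 5 (attained at k = 0)
  C[1][2] = min over k of (A[1][0] + B[0][2] = 8 + 4 = 12, A[1][1] + B[1][2] = 0 + -4 = -4, A[1][2] + B[2][2] = -3 + -3 = -6) = -6 (attained at k = 2)
  C[2][0] = min over k of (A[2][0] + B[0][0] = 6 + 9 = 15, A[2][1] + B[1][0] = -5 + 9 = 4, A[2][2] + B[2][0] = -1 + -4 = -5) = -5 (attained at k = 2)
  C[2][1] = min over k of (A[2][0] + B[0][1] = 6 + -3 = 3, A[2][1] + B[1][1] = -5 + 9 = 4, A[2][2] + B[2][1] = -1 + 10 = 9) = 3 (attained at k = 0)
  C[2][2] = min over k of (A[2][0] + B[0][2] = 6 + 4 = 10, A[2][1] + B[1][2] = -5 + -4 = -9, A[2][2] + B[2][2] = -1 + -3 = -4) = -9 (attained at k = 1)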